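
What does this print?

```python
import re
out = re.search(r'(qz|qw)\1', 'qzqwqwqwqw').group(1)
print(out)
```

qw

The backreference `\1` re-matches whatever the first group consumed, character for character.
`re.search` tries every starting position until one works.
The match spans [2:6] → 'qwqw'.
Captured: group 1 = 'qw'.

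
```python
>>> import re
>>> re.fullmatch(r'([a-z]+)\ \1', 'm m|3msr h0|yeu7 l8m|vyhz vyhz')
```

`\1` is not a pattern — it's the concrete string captured by group 1, re-applied verbatim.
For `fullmatch`, every character of the input must be accounted for by the pattern.
Here the pattern can't cover the whole string, so the call returns None.

None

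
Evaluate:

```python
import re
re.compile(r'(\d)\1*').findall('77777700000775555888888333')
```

`\1` is not a pattern — it's the concrete string captured by group 1, re-applied verbatim.
Walking the string: at [0:6] match '777777', group 1 = '7'; at [6:11] match '00000', group 1 = '0'; at [11:13] match '77', group 1 = '7'; at [13:17] match '5555', group 1 = '5'; at [17:23] match '888888', group 1 = '8'; ….
Because there's exactly one group, `findall` drops the full match and keeps group 1 from each hit.

['7', '0', '7', '5', '8', '3']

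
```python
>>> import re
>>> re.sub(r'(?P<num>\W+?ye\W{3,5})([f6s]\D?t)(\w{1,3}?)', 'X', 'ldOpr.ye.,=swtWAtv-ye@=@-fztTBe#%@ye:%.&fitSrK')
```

'ldOprXAtvXBeXrK'

The pattern matches one or more of a non-word character (lazy), then the literal 'ye', then 3 to 5 of a non-word character (captured as 'num'); then one of [f6s], then optionally a non-digit, then the literal 't' (captured); then 1 to 3 of a word character (lazy) (captured).
Matches: at [5:15] → '.ye.,=swtW'; at [18:29] → '-ye@=@-fztT'; at [31:44] → '#%@ye:%.&fitS'.
`sub` substitutes 'X' at each match site.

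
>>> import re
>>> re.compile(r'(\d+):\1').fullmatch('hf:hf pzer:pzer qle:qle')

None

A backreference is literal: `\1` must see the identical characters the first group matched.
For `fullmatch`, every character of the input must be accounted for by the pattern.
Here the pattern can't cover the whole string, so the call returns None.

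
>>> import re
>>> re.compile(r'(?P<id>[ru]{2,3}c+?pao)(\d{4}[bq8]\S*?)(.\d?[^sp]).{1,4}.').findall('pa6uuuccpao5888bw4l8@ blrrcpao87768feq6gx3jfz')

Lazy quantifiers expand one character at a time until the remainder of the pattern can match.
3 groups means each result is a tuple of 3 captured strings — 2 here.

[('uuuccpao', '5888b', 'w4l'), ('rrcpao', '87768', 'fe')]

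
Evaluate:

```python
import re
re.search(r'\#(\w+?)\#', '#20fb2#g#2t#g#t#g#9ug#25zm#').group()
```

`re.search` scans for the first position where the pattern succeeds.
The match spans [0:7] → '#20fb2#'.
Captured: group 1 = '20fb2'.

'#20fb2#'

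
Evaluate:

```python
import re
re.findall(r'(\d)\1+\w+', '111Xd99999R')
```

['1']

After group 1 captures some text, `\1` only succeeds where that same text appears again.
One capturing group, so `findall` returns just the captured substring from the one match — 1 in all.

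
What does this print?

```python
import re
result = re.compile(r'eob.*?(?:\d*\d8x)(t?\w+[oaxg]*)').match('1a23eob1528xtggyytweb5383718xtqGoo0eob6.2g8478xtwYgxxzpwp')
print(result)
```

Pattern: the literal 'eob', then zero or more of any character (lazy); then zero or more of a digit, then a digit, then the literal '8x' (non-capturing group); then optionally a literal 't', then one or more of a word character, then zero or more of one of [oaxg] (captured).
`re.match` only tries the pattern at the start of the string.
Here the string doesn't start with a match, so the call returns None.

None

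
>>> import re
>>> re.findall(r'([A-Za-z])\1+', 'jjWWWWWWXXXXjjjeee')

`\1` is not a pattern — it's the concrete string captured by group 1, re-applied verbatim.
Scanning left to right: at [0:2] match 'jj', group 1 = 'j'; at [2:8] match 'WWWWWW', group 1 = 'W'; at [8:12] match 'XXXX', group 1 = 'X'; at [12:15] match 'jjj', group 1 = 'j'; at [15:18] match 'eee', group 1 = 'e'.
`findall` collects group 1 from each match (5 total).

['j', 'W', 'X', 'j', 'e']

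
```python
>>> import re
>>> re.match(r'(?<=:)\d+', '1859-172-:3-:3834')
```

The lookaround is zero-width — it requires the adjacent text to match without consuming it, so the asserted text isn't part of the match.
`re.match` only tries the pattern at the start of the string.
Here the pattern fails at index 0, so the call returns None.

None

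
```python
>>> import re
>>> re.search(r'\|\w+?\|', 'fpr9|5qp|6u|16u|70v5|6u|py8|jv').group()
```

Unlike `match`, `search` isn't anchored — it looks for the pattern anywhere in the string.
The match spans [4:9] → '|5qp|'.

'|5qp|'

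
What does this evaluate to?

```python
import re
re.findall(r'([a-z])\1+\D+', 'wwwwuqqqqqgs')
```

The backreference `\1` re-matches whatever the first group consumed, character for character.
Scanning left to right: at [0:12] match 'wwwwuqqqqqgs', group 1 = 'w'.
One capturing group, so `findall` returns just the captured substring from the one match — 1 in all.

['w']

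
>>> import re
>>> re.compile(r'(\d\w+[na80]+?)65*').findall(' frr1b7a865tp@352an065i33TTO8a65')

['1b7a8', '352an065i33TTO8a']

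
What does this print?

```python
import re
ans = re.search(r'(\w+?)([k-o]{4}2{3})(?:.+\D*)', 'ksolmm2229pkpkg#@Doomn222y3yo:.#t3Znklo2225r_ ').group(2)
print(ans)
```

olmm222

This matches one or more of a word character (lazy) (captured); then exactly 4 of a character in [k-o], then exactly 3 of a literal '2' (captured); then one or more of any character, then zero or more of a non-digit (non-capturing group).
`re.search` tries every starting position until one works.
The match spans [0:46] → 'ksolmm2229pkpkg#@Doomn222y3yo:.#t3Znklo2225r_ '.
Captured: group 1 = 'ks', group 2 = 'olmm222'.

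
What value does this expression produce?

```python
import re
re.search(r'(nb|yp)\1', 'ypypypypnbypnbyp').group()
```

`\1` has to match the exact text group 1 already captured.
The match spans [0:4] → 'ypyp'.

'ypyp'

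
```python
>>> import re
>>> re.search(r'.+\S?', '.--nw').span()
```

(0, 5)

Pattern: one or more of any character; then optionally a non-whitespace character.
Unlike `match`, `search` isn't anchored — it looks for the pattern anywhere in the string.
The match spans [0:5] → '.--nw'.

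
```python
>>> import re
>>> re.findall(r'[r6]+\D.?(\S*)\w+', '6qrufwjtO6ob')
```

['ufwjtO6o']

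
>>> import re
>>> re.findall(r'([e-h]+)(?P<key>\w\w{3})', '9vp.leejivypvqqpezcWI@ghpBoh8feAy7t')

[('ee', 'jivy'), ('e', 'zcWI'), ('gh', 'pBoh'), ('fe', 'Ay7t')]

The pattern matches one or more of a character in [e-h] (captured); then a word character, then exactly 3 of a word character (captured as 'key').
Walking the string: at [5:11] match 'eejivy', groups = ('ee', 'jivy'); at [16:21] match 'ezcWI', groups = ('e', 'zcWI'); at [22:28] match 'ghpBoh', groups = ('gh', 'pBoh'); at [29:35] match 'feAy7t', groups = ('fe', 'Ay7t').
`findall` packs the 2 group values into a tuple for every match.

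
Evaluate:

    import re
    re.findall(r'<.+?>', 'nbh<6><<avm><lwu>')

With the lazy modifier that quantifier settles for the fewest repetitions that let the rest of the pattern succeed (the atoms after it are unaffected and can still be greedy).
Walking the string: at [3:6] → '<6>'; at [6:12] → '<<avm>'; at [12:17] → '<lwu>'.
`findall` yields the raw match text (3 of them) because the pattern has no groups.

['<6>', '<<avm>', '<lwu>']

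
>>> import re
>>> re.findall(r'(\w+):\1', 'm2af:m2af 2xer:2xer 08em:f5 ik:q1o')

`\1` is not a pattern — it's the concrete string captured by group 1, re-applied verbatim.
Walking the string: at [0:9] match 'm2af:m2af', group 1 = 'm2af'; at [10:19] match '2xer:2xer', group 1 = '2xer'.
With a single group, `findall` returns only what that group captured — 2 items.

['m2af', '2xer']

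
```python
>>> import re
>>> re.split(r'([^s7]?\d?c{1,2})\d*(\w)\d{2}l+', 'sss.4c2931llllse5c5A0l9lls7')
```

['sss', '.4c', '9', 'se5c5A0l9lls7']

The pattern matches optionally any character except [s7], then optionally a digit, then 1 to 2 of a literal 'c' (captured); then zero or more of a digit; then a word character (captured); then exactly 2 of a digit, then one or more of the literal 'l'.
`re.split` interleaves the captured-group text with the surrounding fragments.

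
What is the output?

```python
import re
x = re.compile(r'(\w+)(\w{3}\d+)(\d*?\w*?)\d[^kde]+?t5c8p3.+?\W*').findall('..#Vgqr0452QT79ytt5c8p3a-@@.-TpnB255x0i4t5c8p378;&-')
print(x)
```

This matches one or more of a word character (captured); then exactly 3 of a word character, then one or more of a digit (captured); then zero or more of a digit (lazy), then zero or more of a word character (lazy) (captured); then a digit, then one or more of any character except [kde] (lazy), then the literal 't5c'; then the literal '8p3', then one or more of any character (lazy), then zero or more of a non-word character.
Scanning left to right: at [3:47] match 'Vgqr0452QT79ytt5c8p3a-@@.-TpnB255x0i4t5c8p37', groups = ('Vgqr0452QT79yt', 't5c8', 'p').
With 3 capturing groups, `findall` returns a 3-tuple per match.

[('Vgqr0452QT79yt', 't5c8', 'p')]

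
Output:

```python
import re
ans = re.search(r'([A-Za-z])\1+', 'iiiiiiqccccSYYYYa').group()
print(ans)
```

iiiiii

A backreference is literal: `\1` must see the identical characters the first group matched.
`search` walks the string left to right and returns the first match it finds.
The match spans [0:6] → 'iiiiii'.
Captured: group 1 = 'i'.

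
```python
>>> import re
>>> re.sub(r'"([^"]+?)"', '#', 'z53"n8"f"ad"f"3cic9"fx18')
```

'z53#f#f#fx18'

Matches: at [3:7] → '"n8"'; at [8:12] → '"ad"'; at [13:20] → '"3cic9"'.
Each match is replaced by '#'.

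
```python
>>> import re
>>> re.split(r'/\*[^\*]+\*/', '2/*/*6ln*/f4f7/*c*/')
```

Splitting on the pattern gives 3 pieces.

['2/*', 'f4f7', '']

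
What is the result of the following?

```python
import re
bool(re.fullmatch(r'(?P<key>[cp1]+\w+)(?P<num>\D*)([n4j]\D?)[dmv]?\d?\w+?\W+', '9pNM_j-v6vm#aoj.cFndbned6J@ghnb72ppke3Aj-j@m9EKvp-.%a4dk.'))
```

`re.fullmatch` is like wrapping the pattern in `^…$` (in single-line mode).
Here the string isn't matched end-to-end, so the call returns None, and `bool(None)` is False.

False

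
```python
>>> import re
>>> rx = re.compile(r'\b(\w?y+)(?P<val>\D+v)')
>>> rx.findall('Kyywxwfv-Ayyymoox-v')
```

[('Kyy', 'wxwfv-Ayyymoox-v')]

This matches a word boundary (`\b`, zero-width); then optionally a word character, then one or more of a literal 'y' (captured); then one or more of a non-digit, then the literal 'v' (captured as 'val').
Walking the string: at [0:19] match 'Kyywxwfv-Ayyymoox-v', groups = ('Kyy', 'wxwfv-Ayyymoox-v').
Multiple groups make `findall` return tuples — one 2-tuple for the one match.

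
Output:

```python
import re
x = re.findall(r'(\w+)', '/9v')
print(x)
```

The pattern matches one or more of a word character (captured).
One capturing group, so `findall` returns just the captured substring from the one match — 1 in all.

['9v']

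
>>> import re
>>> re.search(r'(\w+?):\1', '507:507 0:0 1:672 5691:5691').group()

A backreference is literal: `\1` must see the identical characters the first group matched.
`re.search` scans for the first position where the pattern succeeds.
The match spans [0:7] → '507:507'.
Captured: group 1 = '507'.

'507:507'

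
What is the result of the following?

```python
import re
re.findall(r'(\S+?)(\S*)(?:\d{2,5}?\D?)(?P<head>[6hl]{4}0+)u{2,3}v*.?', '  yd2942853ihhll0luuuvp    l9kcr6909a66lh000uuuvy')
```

`findall` packs the 3 group values into a tuple for every match.

[('l', '9kcr69', '66lh000')]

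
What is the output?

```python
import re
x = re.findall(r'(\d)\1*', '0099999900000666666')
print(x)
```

['0', '9', '0', '6']

After group 1 captures some text, `\1` only succeeds where that same text appears again.
Scanning left to right: at [0:2] match '00', group 1 = '0'; at [2:8] match '999999', group 1 = '9'; at [8:13] match '00000', group 1 = '0'; at [13:19] match '666666', group 1 = '6'.
Because there's exactly one group, `findall` drops the full match and keeps group 1 from each hit.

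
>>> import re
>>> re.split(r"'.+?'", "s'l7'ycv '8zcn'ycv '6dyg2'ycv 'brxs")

['s', 'ycv ', 'ycv ', "ycv 'brxs"]

Because the quantifier is non-greedy, it stops expanding at the earliest point where the rest of the pattern can succeed.
The string is cut at each match, leaving 4 pieces.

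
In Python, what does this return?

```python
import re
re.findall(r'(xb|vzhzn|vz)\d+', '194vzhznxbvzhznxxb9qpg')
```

With a single group, `findall` returns only what that group captured — 1 item.

['xb']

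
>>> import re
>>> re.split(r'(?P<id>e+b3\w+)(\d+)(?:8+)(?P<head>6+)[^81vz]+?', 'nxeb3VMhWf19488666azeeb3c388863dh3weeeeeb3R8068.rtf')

['nx', 'eb3VMhWf19488666azeeb3c38', '8', '6', 'dh3weeeeeb3R8068.rtf']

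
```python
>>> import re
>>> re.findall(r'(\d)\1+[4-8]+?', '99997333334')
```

['9', '3']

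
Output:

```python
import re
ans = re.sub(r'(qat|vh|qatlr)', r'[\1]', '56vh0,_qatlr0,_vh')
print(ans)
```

56[vh]0,_[qat]lr0,_[vh]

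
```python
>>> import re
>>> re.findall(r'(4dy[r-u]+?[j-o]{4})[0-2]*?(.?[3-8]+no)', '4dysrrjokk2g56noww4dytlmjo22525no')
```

[('4dysrrjokk', 'g56no')]

Pattern: the literal '4dy', then one or more of a character in [r-u] (lazy), then exactly 4 of a character in [j-o] (captured); then zero or more of a character in [0-2] (lazy); then optionally any character, then one or more of a character in [3-8], then the literal 'no' (captured).
Scanning left to right: at [0:16] match '4dysrrjokk2g56no', groups = ('4dysrrjokk', 'g56no').
With 2 capturing groups, `findall` returns a 2-tuple per match.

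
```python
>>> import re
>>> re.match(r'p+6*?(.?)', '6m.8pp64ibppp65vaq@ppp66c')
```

Pattern: one or more of a literal 'p', then zero or more of the literal '6' (lazy); then optionally any character (captured).
`re.match` only tries the pattern at the start of the string.
Here the string doesn't start with a match, so the call returns None.

None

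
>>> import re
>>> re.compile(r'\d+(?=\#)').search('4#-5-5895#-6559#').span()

Lookahead/lookbehind check context without consuming it, so the matched span excludes the asserted characters.
The match spans [0:1] → '4'.

(0, 1)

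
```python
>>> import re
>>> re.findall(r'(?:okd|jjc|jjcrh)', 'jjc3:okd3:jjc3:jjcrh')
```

['jjc', 'okd', 'jjc', 'jjc']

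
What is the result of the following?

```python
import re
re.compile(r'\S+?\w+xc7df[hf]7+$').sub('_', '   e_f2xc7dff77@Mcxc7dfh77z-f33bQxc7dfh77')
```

Pattern: one or more of a non-whitespace character (lazy), then one or more of a word character, then the literal 'xc'; then the literal '7df', then one of [hf]; then one or more of a literal '7'; then anchored at the end.
Each match is replaced by '_'.

'   _'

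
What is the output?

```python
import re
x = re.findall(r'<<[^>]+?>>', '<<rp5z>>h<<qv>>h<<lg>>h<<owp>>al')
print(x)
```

Matches: at [0:8] → '<<rp5z>>'; at [9:15] → '<<qv>>'; at [16:22] → '<<lg>>'; at [23:30] → '<<owp>>'.
With no groups in the pattern, `findall` gives back each whole match — 4 here.

['<<rp5z>>', '<<qv>>', '<<lg>>', '<<owp>>']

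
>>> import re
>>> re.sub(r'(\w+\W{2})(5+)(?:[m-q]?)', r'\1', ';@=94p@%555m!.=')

';@=94p@%!.='

Pattern: one or more of a word character, then exactly 2 of a non-word character (captured); then one or more of a literal '5' (captured); then optionally a character in [m-q] (non-capturing group).
`\1` in the replacement pulls in group 1's text for each match.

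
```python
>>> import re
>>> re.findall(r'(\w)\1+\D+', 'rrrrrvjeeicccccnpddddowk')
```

['r']

After group 1 captures some text, `\1` only succeeds where that same text appears again.
Because there's exactly one group, `findall` drops the full match and keeps group 1 from the one hit.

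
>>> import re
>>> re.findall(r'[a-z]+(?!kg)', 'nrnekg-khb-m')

The negative lookahead/lookbehind blocks any match where the forbidden context is present.
With no groups in the pattern, `findall` gives back each whole match — 3 here.

['nrnekg', 'khb', 'm']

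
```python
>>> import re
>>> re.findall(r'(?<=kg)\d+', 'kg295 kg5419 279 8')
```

['295', '5419']

The `(?=…)`/`(?<=…)` assertion just peeks at neighbouring text; it doesn't advance the match position.
Matches: at [2:5] → '295'; at [8:12] → '5419'.
No capturing groups, so `findall` returns the 2 full match strings.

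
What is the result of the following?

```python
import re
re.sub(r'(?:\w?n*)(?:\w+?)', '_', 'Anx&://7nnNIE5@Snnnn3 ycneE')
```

The pattern matches optionally a word character, then zero or more of the literal 'n' (non-capturing group); then one or more of a word character (lazy) (non-capturing group).
The `?` after the quantifier makes it lazy — it takes as little as possible before letting the rest of the pattern try.
Matches: at [0:3] → 'Anx'; at [7:11] → '7nnN'; at [11:13] → 'IE'; at [13:14] → '5'; at [15:21] → 'Snnnn3'; ….
`sub` substitutes '_' at each match site.

'_&://___@_ ___'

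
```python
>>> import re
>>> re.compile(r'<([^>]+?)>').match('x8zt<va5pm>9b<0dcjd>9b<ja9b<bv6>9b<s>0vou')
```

None

`match` is anchored at position 0; if the pattern doesn't fit there, it returns None.
Here the pattern fails at index 0, so the call returns None.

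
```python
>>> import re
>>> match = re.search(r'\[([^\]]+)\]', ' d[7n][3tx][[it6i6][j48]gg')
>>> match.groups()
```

`re.search` scans for the first position where the pattern succeeds.
The match spans [2:6] → '[7n]'.
Captured: group 1 = '7n'.

('7n',)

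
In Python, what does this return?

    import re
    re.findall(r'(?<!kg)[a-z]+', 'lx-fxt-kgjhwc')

`(?!…)`/`(?<!…)` only lets a position through if the neighbouring text does NOT match; no characters are consumed.
`findall` yields the raw match text (3 of them) because the pattern has no groups.

['lx', 'fxt', 'kgjhwc']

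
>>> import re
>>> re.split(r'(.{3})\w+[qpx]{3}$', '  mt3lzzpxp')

['', '  m', '']

This matches exactly 3 of any character (captured); then one or more of a word character, then exactly 3 of one of [qpx]; then anchored at the end.
Matches to split on: at [0:11] → '  mt3lzzpxp'.
The group in the pattern means `split` returns the separators' captures alongside the pieces.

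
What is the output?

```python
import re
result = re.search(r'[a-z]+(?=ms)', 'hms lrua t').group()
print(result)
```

h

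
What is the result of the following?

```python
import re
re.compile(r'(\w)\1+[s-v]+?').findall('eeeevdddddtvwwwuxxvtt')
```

['e', 'd', 'w', 'x']

`\1` is not a pattern — it's the concrete string captured by group 1, re-applied verbatim.
With a single group, `findall` returns only what that group captured — 4 items.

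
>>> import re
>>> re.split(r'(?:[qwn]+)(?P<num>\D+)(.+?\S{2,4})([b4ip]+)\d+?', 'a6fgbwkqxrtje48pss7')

The pattern matches one or more of one of [qwn] (non-capturing group); then one or more of a non-digit (captured as 'num'); then one or more of any character (lazy), then 2 to 4 of a non-whitespace character (captured); then one or more of one of [b4ip] (captured); then one or more of a digit (lazy).
Matches to split on: at [5:15] → 'wkqxrtje48'.
Because the pattern has a capturing group, `split` also inserts each captured text between the pieces.

['a6fgb', 'kqxr', 'tje', '4', 'pss7']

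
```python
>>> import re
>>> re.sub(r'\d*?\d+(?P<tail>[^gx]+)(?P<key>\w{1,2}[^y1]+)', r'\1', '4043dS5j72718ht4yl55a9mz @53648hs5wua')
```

'dS5j72718ht4yl55a9mz @53648hs5w'

The pattern matches zero or more of a digit (lazy), then one or more of a digit; then one or more of any character except [gx] (captured as 'tail'); then 1 to 2 of a word character, then one or more of any character except [y1] (captured as 'key').
Matches: at [0:37] → '4043dS5j72718ht4yl55a9mz @53648hs5wua'.
`\1` in the replacement pulls in group 1's text for each match.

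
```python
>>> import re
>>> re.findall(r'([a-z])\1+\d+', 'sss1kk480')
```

['s', 'k']

The backreference `\1` re-matches whatever the first group consumed, character for character.
Matches: at [0:4] match 'sss1', group 1 = 's'; at [4:9] match 'kk480', group 1 = 'k'.
One capturing group, so `findall` returns just the captured substring from each match — 2 in all.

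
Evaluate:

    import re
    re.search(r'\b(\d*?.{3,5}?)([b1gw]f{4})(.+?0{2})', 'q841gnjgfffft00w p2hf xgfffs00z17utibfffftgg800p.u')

None

The pattern matches a word boundary (`\b`, zero-width); then zero or more of a digit (lazy), then 3 to 5 of any character (lazy) (captured); then one of [b1gw], then exactly 4 of a literal 'f' (captured); then one or more of any character (lazy), then exactly 2 of the literal '0' (captured).
`re.search` scans for the first position where the pattern succeeds.
Here the pattern never matches, so the call returns None.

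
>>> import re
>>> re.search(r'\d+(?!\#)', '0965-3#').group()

'0965'

`(?!…)`/`(?<!…)` only lets a position through if the neighbouring text does NOT match; no characters are consumed.
The match spans [0:4] → '0965'.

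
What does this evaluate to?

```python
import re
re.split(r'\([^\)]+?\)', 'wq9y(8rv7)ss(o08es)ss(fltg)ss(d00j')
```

`split` removes every match and returns the 4 fragments in between.

['wq9y', 'ss', 'ss', 'ss(d00j']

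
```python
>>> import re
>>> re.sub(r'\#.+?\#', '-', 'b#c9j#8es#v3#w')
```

'b-8es-w'

Lazy quantifiers expand one character at a time until the remainder of the pattern can match.
Each match is replaced by '-'.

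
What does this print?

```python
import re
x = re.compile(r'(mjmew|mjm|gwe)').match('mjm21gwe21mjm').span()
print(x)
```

With `match`, the pattern is implicitly anchored at the beginning.
The match spans [0:3] → 'mjm'.

(0, 3)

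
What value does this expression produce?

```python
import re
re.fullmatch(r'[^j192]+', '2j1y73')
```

For `fullmatch`, every character of the input must be accounted for by the pattern.
Here the string isn't matched end-to-end, so the call returns None.

None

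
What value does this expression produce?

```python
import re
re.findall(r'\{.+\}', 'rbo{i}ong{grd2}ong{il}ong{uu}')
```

Walking the string: at [3:29] → '{i}ong{grd2}ong{il}ong{uu}'.
Since nothing is captured, `findall` lists the 1 matched substring directly.

['{i}ong{grd2}ong{il}ong{uu}']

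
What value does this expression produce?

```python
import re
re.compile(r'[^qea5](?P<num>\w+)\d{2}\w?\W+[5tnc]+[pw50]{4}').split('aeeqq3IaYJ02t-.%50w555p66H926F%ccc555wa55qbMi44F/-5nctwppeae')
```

['aeeqq', 'IaYJ', '5', '66H9', 'a55qbMi44F/-5nctwppeae']

With a capturing group present, the delimiter's captured portion is kept in the result list.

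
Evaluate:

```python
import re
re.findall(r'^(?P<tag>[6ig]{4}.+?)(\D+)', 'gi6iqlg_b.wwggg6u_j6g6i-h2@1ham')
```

Pattern: anchored at the start of the string; then exactly 4 of one of [6ig], then one or more of any character (lazy) (captured as 'tag'); then one or more of a non-digit (captured).
The `?` after the quantifier makes it lazy — it takes as little as possible before letting the rest of the pattern try.
Scanning left to right: at [0:15] match 'gi6iqlg_b.wwggg', groups = ('gi6iq', 'lg_b.wwggg').
2 groups means the one result is a tuple of 2 captured strings — 1 here.

[('gi6iq', 'lg_b.wwggg')]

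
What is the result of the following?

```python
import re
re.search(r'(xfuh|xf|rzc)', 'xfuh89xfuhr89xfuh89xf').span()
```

Alternation isn't longest-match — the leftmost alternative that fits at this position is chosen.
The match spans [0:4] → 'xfuh'.

(0, 4)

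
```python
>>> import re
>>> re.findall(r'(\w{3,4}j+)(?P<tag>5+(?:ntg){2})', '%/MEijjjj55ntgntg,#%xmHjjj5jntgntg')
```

[('MEijjjj', '55ntgntg')]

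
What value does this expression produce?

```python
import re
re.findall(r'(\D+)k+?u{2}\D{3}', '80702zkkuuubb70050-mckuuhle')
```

This matches one or more of a non-digit (captured); then one or more of the literal 'k' (lazy), then exactly 2 of the literal 'u', then exactly 3 of a non-digit.
Walking the string: at [5:13] match 'zkkuuubb', group 1 = 'zk'; at [18:27] match '-mckuuhle', group 1 = '-mc'.
One capturing group, so `findall` returns just the captured substring from each match — 2 in all.

['zk', '-mc']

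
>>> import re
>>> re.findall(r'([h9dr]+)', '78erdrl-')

['rdr']

Pattern: one or more of one of [h9dr] (captured).
Matches: at [3:6] match 'rdr', group 1 = 'rdr'.
One capturing group, so `findall` returns just the captured substring from the one match — 1 in all.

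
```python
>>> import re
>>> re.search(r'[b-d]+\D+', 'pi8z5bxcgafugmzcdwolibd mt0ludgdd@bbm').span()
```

This matches one or more of a character in [b-d]; then one or more of a non-digit.
`re.search` scans for the first position where the pattern succeeds.
The match spans [5:26] → 'bxcgafugmzcdwolibd mt'.

(5, 26)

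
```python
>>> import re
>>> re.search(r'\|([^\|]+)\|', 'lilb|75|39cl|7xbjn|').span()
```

(4, 8)

`re.search` tries every starting position until one works.
The match spans [4:8] → '|75|'.
Captured: group 1 = '75'.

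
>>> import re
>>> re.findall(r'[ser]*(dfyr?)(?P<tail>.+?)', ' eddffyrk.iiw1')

[]

2 groups means each result is a tuple of 2 captured strings — 0 here.
Nothing in the string satisfies the pattern, so the list is empty.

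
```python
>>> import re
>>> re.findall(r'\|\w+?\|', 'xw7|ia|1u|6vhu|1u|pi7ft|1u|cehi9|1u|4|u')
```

Walking the string: at [3:7] → '|ia|'; at [9:15] → '|6vhu|'; at [17:24] → '|pi7ft|'; at [26:33] → '|cehi9|'; at [35:38] → '|4|'.
`findall` yields the raw match text (5 of them) because the pattern has no groups.

['|ia|', '|6vhu|', '|pi7ft|', '|cehi9|', '|4|']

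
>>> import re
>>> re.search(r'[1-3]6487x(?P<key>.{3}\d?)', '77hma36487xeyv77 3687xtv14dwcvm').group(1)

'eyv7'

Pattern: a character in [1-3], then the literal '648', then the literal '7x'; then exactly 3 of any character, then optionally a digit (captured as 'key').
`search` walks the string left to right and returns the first match it finds.
The match spans [5:15] → '36487xeyv7'.
Captured: group 1 = 'eyv7'.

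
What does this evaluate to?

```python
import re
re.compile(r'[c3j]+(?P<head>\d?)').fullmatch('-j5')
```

The pattern matches one or more of one of [c3j]; then optionally a digit (captured as 'head').
`re.fullmatch` requires the pattern to consume the entire string.
Here the pattern can't cover the whole string, so the call returns None.

None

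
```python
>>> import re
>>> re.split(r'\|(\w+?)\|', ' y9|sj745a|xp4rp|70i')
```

Because the pattern has a capturing group, `split` also inserts each captured text between the pieces.

[' y9', 'sj745a', 'xp4rp|70i']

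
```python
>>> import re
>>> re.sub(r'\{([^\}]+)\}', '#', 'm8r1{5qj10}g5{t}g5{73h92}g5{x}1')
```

Each match is replaced by '#'.

'm8r1#g5#g5#g5#1'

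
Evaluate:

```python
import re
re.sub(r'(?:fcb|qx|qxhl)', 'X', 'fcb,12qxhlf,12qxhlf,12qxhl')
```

Branches in `(...|...)` are attempted left-to-right; the first branch that allows the whole pattern to succeed is taken.
Matches: at [0:3] → 'fcb'; at [6:8] → 'qx'; at [14:16] → 'qx'; at [22:24] → 'qx'.
Each match is replaced by 'X'.

'X,12Xhlf,12Xhlf,12Xhl'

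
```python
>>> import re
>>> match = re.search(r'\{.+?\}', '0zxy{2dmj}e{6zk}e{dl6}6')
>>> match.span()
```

(4, 10)

With the lazy modifier that quantifier settles for the fewest repetitions that let the rest of the pattern succeed (the atoms after it are unaffected and can still be greedy).
`re.search` tries every starting position until one works.
The match spans [4:10] → '{2dmj}'.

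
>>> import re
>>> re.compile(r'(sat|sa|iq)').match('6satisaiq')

None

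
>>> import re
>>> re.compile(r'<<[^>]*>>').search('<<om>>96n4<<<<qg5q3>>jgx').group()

'<<om>>'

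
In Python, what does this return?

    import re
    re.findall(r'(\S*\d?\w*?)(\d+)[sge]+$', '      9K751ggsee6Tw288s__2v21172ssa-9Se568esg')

[('9K751ggsee6Tw288s__2v21172ssa-9Se56', '8')]

This matches zero or more of a non-whitespace character, then optionally a digit, then zero or more of a word character (lazy) (captured); then one or more of a digit (captured); then one or more of one of [sge]; then anchored at the end.
Matches: at [6:45] match '9K751ggsee6Tw288s__2v21172ssa-9Se568esg', groups = ('9K751ggsee6Tw288s__2v21172ssa-9Se56', '8').
`findall` packs the 2 group values into a tuple for every match.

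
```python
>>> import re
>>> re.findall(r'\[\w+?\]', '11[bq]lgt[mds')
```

`findall` yields the raw match text (1 of them) because the pattern has no groups.

['[bq]']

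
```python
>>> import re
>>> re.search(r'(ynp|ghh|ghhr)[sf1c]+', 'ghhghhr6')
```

Here no position works, so the call returns None.

None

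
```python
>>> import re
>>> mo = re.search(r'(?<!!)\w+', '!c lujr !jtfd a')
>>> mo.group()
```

'lujr'

The negative lookaround is zero-width — it rules out positions where the adjacent text would match, without consuming anything.
The match spans [3:7] → 'lujr'.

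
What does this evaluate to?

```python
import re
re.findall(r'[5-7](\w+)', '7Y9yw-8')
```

The pattern matches a character in [5-7]; then one or more of a word character (captured).
Walking the string: at [0:5] match '7Y9yw', group 1 = 'Y9yw'.
Because there's exactly one group, `findall` drops the full match and keeps group 1 from the one hit.

['Y9yw']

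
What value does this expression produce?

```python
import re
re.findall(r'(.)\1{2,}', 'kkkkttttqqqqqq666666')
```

A backreference is literal: `\1` must see the identical characters the first group matched.
One capturing group, so `findall` returns just the captured substring from each match — 4 in all.

['k', 't', 'q', '6']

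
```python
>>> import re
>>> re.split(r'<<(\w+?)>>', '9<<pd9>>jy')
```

['9', 'pd9', 'jy']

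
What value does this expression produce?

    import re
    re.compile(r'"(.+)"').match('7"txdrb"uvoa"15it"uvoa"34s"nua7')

`re.match` won't scan ahead — the pattern has to work from the very first character.
Here the string doesn't start with a match, so the call returns None.

None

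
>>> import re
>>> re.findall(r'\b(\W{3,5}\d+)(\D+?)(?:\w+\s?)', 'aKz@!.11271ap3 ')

This matches a word boundary (`\b`, zero-width); then 3 to 5 of a non-word character, then one or more of a digit (captured); then one or more of a non-digit (lazy) (captured); then one or more of a word character, then optionally whitespace (non-capturing group).
Matches: at [3:15] match '@!.11271ap3 ', groups = ('@!.11271', 'a').
Multiple groups make `findall` return tuples — one 2-tuple for the one match.

[('@!.11271', 'a')]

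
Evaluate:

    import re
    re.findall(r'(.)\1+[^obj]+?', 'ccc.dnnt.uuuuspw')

`\1` has to match the exact text group 1 already captured.
With a single group, `findall` returns only what that group captured — 3 items.

['c', 'n', 'u']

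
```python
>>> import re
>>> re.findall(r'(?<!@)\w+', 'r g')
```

['r', 'g']

`(?!…)`/`(?<!…)` only lets a position through if the neighbouring text does NOT match; no characters are consumed.
`findall` yields the raw match text (2 of them) because the pattern has no groups.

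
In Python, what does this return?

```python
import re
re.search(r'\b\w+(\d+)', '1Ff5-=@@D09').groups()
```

The match spans [0:4] → '1Ff5'.
Captured: group 1 = '5'.

('5',)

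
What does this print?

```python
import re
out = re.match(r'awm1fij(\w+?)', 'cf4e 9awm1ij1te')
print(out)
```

None

`re.match` won't scan ahead — the pattern has to work from the very first character.
Here position 0 doesn't satisfy it, so the call returns None.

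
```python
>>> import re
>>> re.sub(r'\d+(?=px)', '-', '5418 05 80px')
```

The `(?=…)`/`(?<=…)` assertion just peeks at neighbouring text; it doesn't advance the match position.
Each match is replaced by '-'.

'5418 05 -px'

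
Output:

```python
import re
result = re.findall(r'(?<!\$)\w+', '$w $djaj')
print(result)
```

A negative assertion filters positions out without eating any characters.
Since nothing is captured, `findall` lists the 1 matched substring directly.

['jaj']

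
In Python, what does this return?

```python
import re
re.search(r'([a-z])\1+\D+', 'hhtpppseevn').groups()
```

`\1` has to match the exact text group 1 already captured.
Unlike `match`, `search` isn't anchored — it looks for the pattern anywhere in the string.
The match spans [0:11] → 'hhtpppseevn'.
Captured: group 1 = 'h'.

('h',)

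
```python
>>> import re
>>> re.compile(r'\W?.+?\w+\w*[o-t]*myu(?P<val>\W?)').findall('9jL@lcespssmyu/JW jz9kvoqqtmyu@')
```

['/', '@']

Lazy quantifiers expand one character at a time until the remainder of the pattern can match.
`findall` collects group 1 from each match (2 total).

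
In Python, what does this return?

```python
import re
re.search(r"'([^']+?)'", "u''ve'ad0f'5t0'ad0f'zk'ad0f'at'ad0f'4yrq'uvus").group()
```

"'ve'"

`re.search` tries every starting position until one works.
The match spans [2:6] → "'ve'".
Captured: group 1 = 've'.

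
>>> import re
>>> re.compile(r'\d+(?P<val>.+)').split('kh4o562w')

['kh', 'o562w', '']

The pattern matches one or more of a digit; then one or more of any character (captured as 'val').
With a capturing group present, the delimiter's captured portion is kept in the result list.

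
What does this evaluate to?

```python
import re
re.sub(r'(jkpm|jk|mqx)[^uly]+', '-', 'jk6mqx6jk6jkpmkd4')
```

Matches: at [0:17] → 'jk6mqx6jk6jkpmkd4'.
Every occurrence is swapped for '-'.

'-'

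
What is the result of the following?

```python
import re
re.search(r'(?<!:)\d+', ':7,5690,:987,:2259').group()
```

'5690'

A negative assertion filters positions out without eating any characters.
Unlike `match`, `search` isn't anchored — it looks for the pattern anywhere in the string.
The match spans [3:7] → '5690'.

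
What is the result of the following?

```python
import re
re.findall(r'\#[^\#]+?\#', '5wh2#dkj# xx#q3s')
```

['#dkj#']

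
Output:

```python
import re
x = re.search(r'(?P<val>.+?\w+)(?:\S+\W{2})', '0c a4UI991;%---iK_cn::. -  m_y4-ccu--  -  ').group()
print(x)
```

0c a4UI991;%---iK_cn::. -

The pattern matches one or more of any character (lazy), then one or more of a word character (captured as 'val'); then one or more of a non-whitespace character, then exactly 2 of a non-word character (non-capturing group).
A `+?`/`*?`/`{m,n}?` starts at its minimum and grows only as far as needed for what follows to match.
`search` walks the string left to right and returns the first match it finds.
The match spans [0:25] → '0c a4UI991;%---iK_cn::. -'.
Captured: group 1 = '0c a4UI991'.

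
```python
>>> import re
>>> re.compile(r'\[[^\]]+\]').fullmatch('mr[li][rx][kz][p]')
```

None

For `fullmatch`, every character of the input must be accounted for by the pattern.
Here there's no way to consume every character, so the call returns None.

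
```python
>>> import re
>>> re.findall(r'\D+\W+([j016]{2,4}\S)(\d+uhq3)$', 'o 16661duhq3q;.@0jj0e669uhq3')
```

This matches one or more of a non-digit; then one or more of a non-word character; then 2 to 4 of one of [j016], then a non-whitespace character (captured); then one or more of a digit, then the literal 'uh', then the literal 'q3' (captured); then anchored at the end.
Matches: at [12:28] match 'q;.@0jj0e669uhq3', groups = ('0jj0e', '669uhq3').
Multiple groups make `findall` return tuples — one 2-tuple for the one match.

[('0jj0e', '669uhq3')]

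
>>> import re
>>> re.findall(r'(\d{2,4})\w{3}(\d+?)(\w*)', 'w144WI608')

The pattern matches 2 to 4 of a digit (captured); then exactly 3 of a word character; then one or more of a digit (lazy) (captured); then zero or more of a word character (captured).
Walking the string: at [1:9] match '144WI608', groups = ('144', '0', '8').
With 3 capturing groups, `findall` returns a 3-tuple per match.

[('144', '0', '8')]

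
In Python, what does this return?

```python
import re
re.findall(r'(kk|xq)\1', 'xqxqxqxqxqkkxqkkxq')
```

['xq', 'xq']

A backreference is literal: `\1` must see the identical characters the first group matched.
Walking the string: at [0:4] match 'xqxq', group 1 = 'xq'; at [4:8] match 'xqxq', group 1 = 'xq'.
Because there's exactly one group, `findall` drops the full match and keeps group 1 from each hit.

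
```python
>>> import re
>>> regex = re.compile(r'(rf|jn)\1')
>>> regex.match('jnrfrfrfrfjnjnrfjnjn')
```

`re.match` won't scan ahead — the pattern has to work from the very first character.
Here the pattern fails at index 0, so the call returns None.

None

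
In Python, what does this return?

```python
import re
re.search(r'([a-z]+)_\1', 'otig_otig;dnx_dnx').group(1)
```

`\1` has to match the exact text group 1 already captured.
`re.search` tries every starting position until one works.
The match spans [0:9] → 'otig_otig'.
Captured: group 1 = 'otig'.

'otig'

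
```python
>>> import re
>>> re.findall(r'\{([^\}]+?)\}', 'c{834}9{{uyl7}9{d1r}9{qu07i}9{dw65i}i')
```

Walking the string: at [1:6] match '{834}', group 1 = '834'; at [7:14] match '{{uyl7}', group 1 = '{uyl7'; at [15:20] match '{d1r}', group 1 = 'd1r'; at [21:28] match '{qu07i}', group 1 = 'qu07i'; at [29:36] match '{dw65i}', group 1 = 'dw65i'.
With a single group, `findall` returns only what that group captured — 5 items.

['834', '{uyl7', 'd1r', 'qu07i', 'dw65i']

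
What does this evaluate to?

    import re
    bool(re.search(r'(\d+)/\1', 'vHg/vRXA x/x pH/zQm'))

`\1` is not a pattern — it's the concrete string captured by group 1, re-applied verbatim.
Here no position works, so the call returns None, and `bool(None)` is False.

False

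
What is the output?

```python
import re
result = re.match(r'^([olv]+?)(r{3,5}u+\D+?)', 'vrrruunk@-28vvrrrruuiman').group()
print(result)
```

vrrruun

`match` is anchored at position 0; if the pattern doesn't fit there, it returns None.
The match spans [0:7] → 'vrrruun'.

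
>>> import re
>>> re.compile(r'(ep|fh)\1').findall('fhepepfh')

['ep']

After group 1 captures some text, `\1` only succeeds where that same text appears again.
Matches: at [2:6] match 'epep', group 1 = 'ep'.
With a single group, `findall` returns only what that group captured — 1 item.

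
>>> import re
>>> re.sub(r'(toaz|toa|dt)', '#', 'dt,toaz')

Alternation tries branches left to right and keeps the first one that lets the overall match succeed at that position.
Matches: at [0:2] → 'dt'; at [3:7] → 'toaz'.
`sub` substitutes '#' at each match site.

'#,#'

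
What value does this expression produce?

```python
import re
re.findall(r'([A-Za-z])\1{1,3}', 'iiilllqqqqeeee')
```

The backreference `\1` re-matches whatever the first group consumed, character for character.
Scanning left to right: at [0:3] match 'iii', group 1 = 'i'; at [3:6] match 'lll', group 1 = 'l'; at [6:10] match 'qqqq', group 1 = 'q'; at [10:14] match 'eeee', group 1 = 'e'.
With a single group, `findall` returns only what that group captured — 4 items.

['i', 'l', 'q', 'e']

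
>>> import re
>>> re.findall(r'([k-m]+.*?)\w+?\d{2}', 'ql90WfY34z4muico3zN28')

The `?` after the quantifier makes it lazy — it takes as little as possible before letting the rest of the pattern try.
With a single group, `findall` returns only what that group captured — 2 items.

['l', 'm']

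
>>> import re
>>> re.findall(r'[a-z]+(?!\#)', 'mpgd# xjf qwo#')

['mpg', 'xjf', 'qw']

Because the assertion is negative and zero-width, positions next to the forbidden text are skipped.
`findall` yields the raw match text (3 of them) because the pattern has no groups.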